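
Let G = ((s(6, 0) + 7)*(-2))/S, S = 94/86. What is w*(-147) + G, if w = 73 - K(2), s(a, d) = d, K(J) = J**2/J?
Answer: -491141/47 ≈ -10450.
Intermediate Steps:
K(J) = J
S = 47/43 (S = 94*(1/86) = 47/43 ≈ 1.0930)
w = 71 (w = 73 - 1*2 = 73 - 2 = 71)
G = -602/47 (G = ((0 + 7)*(-2))/(47/43) = (7*(-2))*(43/47) = -14*43/47 = -602/47 ≈ -12.809)
w*(-147) + G = 71*(-147) - 602/47 = -10437 - 602/47 = -491141/47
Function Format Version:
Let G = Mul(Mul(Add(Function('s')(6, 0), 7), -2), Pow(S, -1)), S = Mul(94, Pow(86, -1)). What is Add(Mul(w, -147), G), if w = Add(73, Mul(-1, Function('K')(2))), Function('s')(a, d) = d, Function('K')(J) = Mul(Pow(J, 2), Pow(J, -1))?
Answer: Rational(-491141, 47) ≈ -10450.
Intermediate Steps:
Function('K')(J) = J
S = Rational(47, 43) (S = Mul(94, Rational(1, 86)) = Rational(47, 43) ≈ 1.0930)
w = 71 (w = Add(73, Mul(-1, 2)) = Add(73, -2) = 71)
G = Rational(-602, 47) (G = Mul(Mul(Add(0, 7), -2), Pow(Rational(47, 43), -1)) = Mul(Mul(7, -2), Rational(43, 47)) = Mul(-14, Rational(43, 47)) = Rational(-602, 47) ≈ -12.809)
Add(Mul(w, -147), G) = Add(Mul(71, -147), Rational(-602, 47)) = Add(-10437, Rational(-602, 47)) = Rational(-491141, 47)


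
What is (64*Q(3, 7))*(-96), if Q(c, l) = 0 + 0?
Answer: 0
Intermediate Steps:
Q(c, l) = 0
(64*Q(3, 7))*(-96) = (64*0)*(-96) = 0*(-96) = 0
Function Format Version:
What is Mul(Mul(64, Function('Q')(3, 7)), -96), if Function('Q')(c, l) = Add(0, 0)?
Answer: 0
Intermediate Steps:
Function('Q')(c, l) = 0
Mul(Mul(64, Function('Q')(3, 7)), -96) = Mul(Mul(64, 0), -96) = Mul(0, -96) = 0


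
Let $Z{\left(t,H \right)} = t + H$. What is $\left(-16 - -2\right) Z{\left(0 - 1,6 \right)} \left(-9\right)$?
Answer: $630$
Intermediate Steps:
$Z{\left(t,H \right)} = H + t$
$\left(-16 - -2\right) Z{\left(0 - 1,6 \right)} \left(-9\right) = \left(-16 - -2\right) \left(6 + \left(0 - 1\right)\right) \left(-9\right) = \left(-16 + 2\right) \left(6 + \left(0 - 1\right)\right) \left(-9\right) = - 14 \left(6 - 1\right) \left(-9\right) = \left(-14\right) 5 \left(-9\right) = \left(-70\right) \left(-9\right) = 630$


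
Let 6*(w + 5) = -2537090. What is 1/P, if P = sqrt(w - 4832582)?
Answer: -I*sqrt(47298918)/15766306 ≈ -0.00043621*I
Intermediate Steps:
w = -1268560/3 (w = -5 + (1/6)*(-2537090) = -5 - 1268545/3 = -1268560/3 ≈ -4.2285e+5)
P = I*sqrt(47298918)/3 (P = sqrt(-1268560/3 - 4832582) = sqrt(-15766306/3) = I*sqrt(47298918)/3 ≈ 2292.5*I)
1/P = 1/(I*sqrt(47298918)/3) = -I*sqrt(47298918)/15766306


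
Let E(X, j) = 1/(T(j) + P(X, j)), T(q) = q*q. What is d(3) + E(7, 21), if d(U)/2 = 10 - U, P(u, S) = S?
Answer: 6469/462 ≈ 14.002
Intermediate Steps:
T(q) = q²
E(X, j) = 1/(j + j²) (E(X, j) = 1/(j² + j) = 1/(j + j²))
d(U) = 20 - 2*U (d(U) = 2*(10 - U) = 20 - 2*U)
d(3) + E(7, 21) = (20 - 2*3) + 1/(21*(1 + 21)) = (20 - 6) + (1/21)/22 = 14 + (1/21)*(1/22) = 14 + 1/462 = 6469/462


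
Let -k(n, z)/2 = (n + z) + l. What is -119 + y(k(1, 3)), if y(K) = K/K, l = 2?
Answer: -118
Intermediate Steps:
k(n, z) = -4 - 2*n - 2*z (k(n, z) = -2*((n + z) + 2) = -2*(2 + n + z) = -4 - 2*n - 2*z)
y(K) = 1
-119 + y(k(1, 3)) = -119 + 1 = -118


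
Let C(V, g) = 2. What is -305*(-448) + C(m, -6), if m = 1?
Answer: 136642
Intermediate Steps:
-305*(-448) + C(m, -6) = -305*(-448) + 2 = 136640 + 2 = 136642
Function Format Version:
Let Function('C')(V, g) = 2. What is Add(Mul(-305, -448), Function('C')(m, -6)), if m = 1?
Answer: 136642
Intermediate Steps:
Add(Mul(-305, -448), Function('C')(m, -6)) = Add(Mul(-305, -448), 2) = Add(136640, 2) = 136642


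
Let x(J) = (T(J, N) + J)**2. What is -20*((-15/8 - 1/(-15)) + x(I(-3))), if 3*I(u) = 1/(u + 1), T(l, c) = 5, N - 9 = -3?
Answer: -7759/18 ≈ -431.06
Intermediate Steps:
N = 6 (N = 9 - 3 = 6)
I(u) = 1/(3*(1 + u)) (I(u) = 1/(3*(u + 1)) = 1/(3*(1 + u)))
x(J) = (5 + J)**2
-20*((-15/8 - 1/(-15)) + x(I(-3))) = -20*((-15/8 - 1/(-15)) + (5 + 1/(3*(1 - 3)))**2) = -20*((-15*1/8 - 1*(-1/15)) + (5 + (1/3)/(-2))**2) = -20*((-15/8 + 1/15) + (5 + (1/3)*(-1/2))**2) = -20*(-217/120 + (5 - 1/6)**2) = -20*(-217/120 + (29/6)**2) = -20*(-217/120 + 841/36) = -20*7759/360 = -7759/18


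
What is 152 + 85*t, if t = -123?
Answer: -10303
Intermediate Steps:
152 + 85*t = 152 + 85*(-123) = 152 - 10455 = -10303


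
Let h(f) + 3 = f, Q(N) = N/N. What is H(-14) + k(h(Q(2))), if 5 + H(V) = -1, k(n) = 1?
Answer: -5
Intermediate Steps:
Q(N) = 1
h(f) = -3 + f
H(V) = -6 (H(V) = -5 - 1 = -6)
H(-14) + k(h(Q(2))) = -6 + 1 = -5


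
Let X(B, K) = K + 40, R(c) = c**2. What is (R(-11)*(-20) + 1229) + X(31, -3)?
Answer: -1154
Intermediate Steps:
X(B, K) = 40 + K
(R(-11)*(-20) + 1229) + X(31, -3) = ((-11)**2*(-20) + 1229) + (40 - 3) = (121*(-20) + 1229) + 37 = (-2420 + 1229) + 37 = -1191 + 37 = -1154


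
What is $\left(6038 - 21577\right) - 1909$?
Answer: $-17448$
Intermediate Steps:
$\left(6038 - 21577\right) - 1909 = -15539 - 1909 = -17448$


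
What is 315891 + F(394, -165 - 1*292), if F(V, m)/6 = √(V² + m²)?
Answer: 315891 + 6*√364085 ≈ 3.1951e+5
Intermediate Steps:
F(V, m) = 6*√(V² + m²)
315891 + F(394, -165 - 1*292) = 315891 + 6*√(394² + (-165 - 1*292)²) = 315891 + 6*√(155236 + (-165 - 292)²) = 315891 + 6*√(155236 + (-457)²) = 315891 + 6*√(155236 + 208849) = 315891 + 6*√364085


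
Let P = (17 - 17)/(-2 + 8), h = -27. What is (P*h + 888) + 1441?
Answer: 2329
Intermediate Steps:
P = 0 (P = 0/6 = 0*(⅙) = 0)
(P*h + 888) + 1441 = (0*(-27) + 888) + 1441 = (0 + 888) + 1441 = 888 + 1441 = 2329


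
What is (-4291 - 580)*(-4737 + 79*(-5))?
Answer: 24997972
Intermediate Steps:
(-4291 - 580)*(-4737 + 79*(-5)) = -4871*(-4737 - 395) = -4871*(-5132) = 24997972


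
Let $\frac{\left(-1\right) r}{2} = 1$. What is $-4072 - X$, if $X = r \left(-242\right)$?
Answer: $-4556$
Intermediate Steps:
$r = -2$ ($r = \left(-2\right) 1 = -2$)
$X = 484$ ($X = \left(-2\right) \left(-242\right) = 484$)
$-4072 - X = -4072 - 484 = -4556$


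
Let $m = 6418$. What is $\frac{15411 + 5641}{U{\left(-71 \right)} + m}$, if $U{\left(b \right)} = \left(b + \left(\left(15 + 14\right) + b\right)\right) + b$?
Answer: $\frac{10526}{3117} \approx 3.377$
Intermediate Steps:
$U{\left(b \right)} = 29 + 3 b$ ($U{\left(b \right)} = \left(b + \left(29 + b\right)\right) + b = \left(29 + 2 b\right) + b = 29 + 3 b$)
$\frac{15411 + 5641}{U{\left(-71 \right)} + m} = \frac{15411 + 5641}{\left(29 + 3 \left(-71\right)\right) + 6418} = \frac{21052}{\left(29 - 213\right) + 6418} = \frac{21052}{-184 + 6418} = \frac{21052}{6234} = 21052 \cdot \frac{1}{6234} = \frac{10526}{3117}$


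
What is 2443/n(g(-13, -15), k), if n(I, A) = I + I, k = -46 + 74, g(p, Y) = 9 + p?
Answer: -2443/8 ≈ -305.38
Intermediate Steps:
k = 28
n(I, A) = 2*I
2443/n(g(-13, -15), k) = 2443/((2*(9 - 13))) = 2443/((2*(-4))) = 2443/(-8) = 2443*(-⅛) = -2443/8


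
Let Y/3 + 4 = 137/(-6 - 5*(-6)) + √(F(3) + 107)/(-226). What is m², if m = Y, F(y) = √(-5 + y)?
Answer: (4633 - 12*√(107 + I*√2))²/817216 ≈ 24.877 - 0.0090516*I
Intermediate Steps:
Y = 41/8 - 3*√(107 + I*√2)/226 (Y = -12 + 3*(137/(-6 - 5*(-6)) + √(√(-5 + 3) + 107)/(-226)) = -12 + 3*(137/(-6 + 30) + √(√(-2) + 107)*(-1/226)) = -12 + 3*(137/24 + √(I*√2 + 107)*(-1/226)) = -12 + 3*(137*(1/24) + √(107 + I*√2)*(-1/226)) = -12 + 3*(137/24 - √(107 + I*√2)/226) = -12 + (137/8 - 3*√(107 + I*√2)/226) = 41/8 - 3*√(107 + I*√2)/226 ≈ 4.9877 - 0.0009074*I)
m = 41/8 - 3*√(107 + I*√2)/226 ≈ 4.9877 - 0.0009074*I
m² = (41/8 - 3*√(107 + I*√2)/226)²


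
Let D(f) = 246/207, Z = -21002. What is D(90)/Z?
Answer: -41/724569 ≈ -5.6585e-5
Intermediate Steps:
D(f) = 82/69 (D(f) = 246*(1/207) = 82/69)
D(90)/Z = (82/69)/(-21002) = (82/69)*(-1/21002) = -41/724569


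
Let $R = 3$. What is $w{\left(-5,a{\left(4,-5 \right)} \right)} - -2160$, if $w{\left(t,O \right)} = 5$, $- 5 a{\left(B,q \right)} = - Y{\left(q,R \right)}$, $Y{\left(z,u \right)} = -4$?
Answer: $2165$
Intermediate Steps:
$a{\left(B,q \right)} = - \frac{4}{5}$ ($a{\left(B,q \right)} = - \frac{\left(-1\right) \left(-4\right)}{5} = \left(- \frac{1}{5}\right) 4 = - \frac{4}{5}$)
$w{\left(-5,a{\left(4,-5 \right)} \right)} - -2160 = 5 - -2160 = 5 + 2160 = 2165$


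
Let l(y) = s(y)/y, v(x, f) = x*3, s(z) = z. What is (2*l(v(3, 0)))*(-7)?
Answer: -14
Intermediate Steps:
v(x, f) = 3*x
l(y) = 1 (l(y) = y/y = 1)
(2*l(v(3, 0)))*(-7) = (2*1)*(-7) = 2*(-7) = -14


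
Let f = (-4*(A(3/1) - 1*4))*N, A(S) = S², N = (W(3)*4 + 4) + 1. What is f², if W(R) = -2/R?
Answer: 19600/9 ≈ 2177.8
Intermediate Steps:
N = 7/3 (N = (-2/3*4 + 4) + 1 = (-2*⅓*4 + 4) + 1 = (-⅔*4 + 4) + 1 = (-8/3 + 4) + 1 = 4/3 + 1 = 7/3 ≈ 2.3333)
f = -140/3 (f = -4*((3/1)² - 1*4)*(7/3) = -4*((3*1)² - 4)*(7/3) = -4*(3² - 4)*(7/3) = -4*(9 - 4)*(7/3) = -4*5*(7/3) = -20*7/3 = -140/3 ≈ -46.667)
f² = (-140/3)² = 19600/9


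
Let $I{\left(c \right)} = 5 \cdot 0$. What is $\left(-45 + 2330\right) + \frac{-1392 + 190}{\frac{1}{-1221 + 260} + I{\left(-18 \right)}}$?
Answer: $1157407$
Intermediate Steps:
$I{\left(c \right)} = 0$
$\left(-45 + 2330\right) + \frac{-1392 + 190}{\frac{1}{-1221 + 260} + I{\left(-18 \right)}} = \left(-45 + 2330\right) + \frac{-1392 + 190}{\frac{1}{-1221 + 260} + 0} = 2285 - \frac{1202}{\frac{1}{-961} + 0} = 2285 - \frac{1202}{- \frac{1}{961} + 0} = 2285 - \frac{1202}{- \frac{1}{961}} = 2285 - -1155122 = 2285 + 1155122 = 1157407$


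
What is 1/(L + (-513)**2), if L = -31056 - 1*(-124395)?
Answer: 1/356508 ≈ 2.8050e-6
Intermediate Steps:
L = 93339 (L = -31056 + 124395 = 93339)
1/(L + (-513)**2) = 1/(93339 + (-513)**2) = 1/(93339 + 263169) = 1/356508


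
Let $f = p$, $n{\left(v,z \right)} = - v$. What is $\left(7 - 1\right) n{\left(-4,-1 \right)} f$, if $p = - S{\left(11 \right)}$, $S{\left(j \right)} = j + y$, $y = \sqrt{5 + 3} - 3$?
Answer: $-192 - 48 \sqrt{2} \approx -259.88$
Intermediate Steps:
$y = -3 + 2 \sqrt{2}$ ($y = \sqrt{8} - 3 = 2 \sqrt{2} - 3 = -3 + 2 \sqrt{2} \approx -0.17157$)
$S{\left(j \right)} = -3 + j + 2 \sqrt{2}$ ($S{\left(j \right)} = j - \left(3 - 2 \sqrt{2}\right) = -3 + j + 2 \sqrt{2}$)
$p = -8 - 2 \sqrt{2}$ ($p = - (-3 + 11 + 2 \sqrt{2}) = - (8 + 2 \sqrt{2}) = -8 - 2 \sqrt{2} \approx -10.828$)
$f = -8 - 2 \sqrt{2} \approx -10.828$
$\left(7 - 1\right) n{\left(-4,-1 \right)} f = \left(7 - 1\right) \left(\left(-1\right) \left(-4\right)\right) \left(-8 - 2 \sqrt{2}\right) = 6 \cdot 4 \left(-8 - 2 \sqrt{2}\right) = 24 \left(-8 - 2 \sqrt{2}\right) = -192 - 48 \sqrt{2}$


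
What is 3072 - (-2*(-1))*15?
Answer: 3042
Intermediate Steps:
3072 - (-2*(-1))*15 = 3072 - 2*15 = 3072 - 1*30 = 3072 - 30 = 3042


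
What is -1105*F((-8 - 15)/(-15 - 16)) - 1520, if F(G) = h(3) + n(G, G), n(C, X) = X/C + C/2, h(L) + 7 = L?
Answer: 85875/62 ≈ 1385.1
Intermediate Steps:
h(L) = -7 + L
n(C, X) = C/2 + X/C (n(C, X) = X/C + C*(1/2) = X/C + C/2 = C/2 + X/C)
F(G) = -3 + G/2 (F(G) = (-7 + 3) + (G/2 + G/G) = -4 + (G/2 + 1) = -4 + (1 + G/2) = -3 + G/2)
-1105*F((-8 - 15)/(-15 - 16)) - 1520 = -1105*(-3 + ((-8 - 15)/(-15 - 16))/2) - 1520 = -1105*(-3 + (-23/(-31))/2) - 1520 = -1105*(-3 + (-23*(-1/31))/2) - 1520 = -1105*(-3 + (1/2)*(23/31)) - 1520 = -1105*(-3 + 23/62) - 1520 = -1105*(-163/62) - 1520 = 180115/62 - 1520 = 85875/62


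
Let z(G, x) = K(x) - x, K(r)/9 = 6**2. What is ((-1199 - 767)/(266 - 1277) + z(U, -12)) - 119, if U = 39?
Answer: 221353/1011 ≈ 218.94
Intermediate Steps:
K(r) = 324 (K(r) = 9*6**2 = 9*36 = 324)
z(G, x) = 324 - x
((-1199 - 767)/(266 - 1277) + z(U, -12)) - 119 = ((-1199 - 767)/(266 - 1277) + (324 - 1*(-12))) - 119 = (-1966/(-1011) + (324 + 12)) - 119 = (-1966*(-1/1011) + 336) - 119 = (1966/1011 + 336) - 119 = 341662/1011 - 119 = 221353/1011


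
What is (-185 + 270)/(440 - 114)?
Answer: 85/326 ≈ 0.26074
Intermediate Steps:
(-185 + 270)/(440 - 114) = 85/326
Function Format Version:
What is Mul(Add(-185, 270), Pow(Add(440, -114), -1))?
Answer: Rational(85, 326) ≈ 0.26074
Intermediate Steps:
Mul(Add(-185, 270), Pow(Add(440, -114), -1)) = Mul(85, Pow(326, -1)) = Mul(85, Rational(1, 326)) = Rational(85, 326)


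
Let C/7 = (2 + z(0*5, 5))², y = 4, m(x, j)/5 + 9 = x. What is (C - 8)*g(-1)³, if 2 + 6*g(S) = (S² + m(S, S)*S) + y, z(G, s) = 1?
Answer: 8188235/216 ≈ 37909.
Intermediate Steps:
m(x, j) = -45 + 5*x
g(S) = ⅓ + S²/6 + S*(-45 + 5*S)/6 (g(S) = -⅓ + ((S² + (-45 + 5*S)*S) + 4)/6 = -⅓ + ((S² + S*(-45 + 5*S)) + 4)/6 = -⅓ + (4 + S² + S*(-45 + 5*S))/6 = -⅓ + (⅔ + S²/6 + S*(-45 + 5*S)/6) = ⅓ + S²/6 + S*(-45 + 5*S)/6)
C = 63 (C = 7*(2 + 1)² = 7*3² = 7*9 = 63)
(C - 8)*g(-1)³ = (63 - 8)*(⅓ + (-1)² - 15/2*(-1))³ = 55*(⅓ + 1 + 15/2)³ = 55*(53/6)³ = 55*(148877/216) = 8188235/216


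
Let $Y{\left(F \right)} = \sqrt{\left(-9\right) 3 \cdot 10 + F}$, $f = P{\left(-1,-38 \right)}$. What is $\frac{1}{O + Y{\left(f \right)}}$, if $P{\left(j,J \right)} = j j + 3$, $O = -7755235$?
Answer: $- \frac{7755235}{60143669905491} - \frac{i \sqrt{266}}{60143669905491} \approx -1.2895 \cdot 10^{-7} - 2.7118 \cdot 10^{-13} i$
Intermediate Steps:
$P{\left(j,J \right)} = 3 + j^{2}$ ($P{\left(j,J \right)} = j^{2} + 3 = 3 + j^{2}$)
$f = 4$ ($f = 3 + \left(-1\right)^{2} = 3 + 1 = 4$)
$Y{\left(F \right)} = \sqrt{-270 + F}$ ($Y{\left(F \right)} = \sqrt{\left(-27\right) 10 + F} = \sqrt{-270 + F}$)
$\frac{1}{O + Y{\left(f \right)}} = \frac{1}{-7755235 + \sqrt{-270 + 4}} = \frac{1}{-7755235 + \sqrt{-266}} = \frac{1}{-7755235 + i \sqrt{266}}$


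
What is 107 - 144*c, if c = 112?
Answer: -16021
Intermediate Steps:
107 - 144*c = 107 - 144*112 = 107 - 16128 = -16021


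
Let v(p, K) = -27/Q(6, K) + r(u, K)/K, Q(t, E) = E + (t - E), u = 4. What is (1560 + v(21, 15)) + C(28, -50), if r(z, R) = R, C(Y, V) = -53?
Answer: 3007/2 ≈ 1503.5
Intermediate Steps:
Q(t, E) = t
v(p, K) = -7/2 (v(p, K) = -27/6 + K/K = -27*⅙ + 1 = -9/2 + 1 = -7/2)
(1560 + v(21, 15)) + C(28, -50) = (1560 - 7/2) - 53 = 3113/2 - 53 = 3007/2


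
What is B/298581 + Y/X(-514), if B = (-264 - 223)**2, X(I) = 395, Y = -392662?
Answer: -117147730867/117939495 ≈ -993.29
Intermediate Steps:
B = 237169 (B = (-487)**2 = 237169)
B/298581 + Y/X(-514) = 237169/298581 - 392662/395 = -117147730867/117939495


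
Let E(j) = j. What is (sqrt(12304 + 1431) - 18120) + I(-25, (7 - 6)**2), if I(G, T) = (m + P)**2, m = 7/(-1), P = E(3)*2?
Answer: -18119 + sqrt(13735) ≈ -18002.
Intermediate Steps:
P = 6 (P = 3*2 = 6)
m = -7 (m = 7*(-1) = -7)
I(G, T) = 1 (I(G, T) = (-7 + 6)**2 = (-1)**2 = 1)
(sqrt(12304 + 1431) - 18120) + I(-25, (7 - 6)**2) = (sqrt(12304 + 1431) - 18120) + 1 = (sqrt(13735) - 18120) + 1 = (-18120 + sqrt(13735)) + 1 = -18119 + sqrt(13735)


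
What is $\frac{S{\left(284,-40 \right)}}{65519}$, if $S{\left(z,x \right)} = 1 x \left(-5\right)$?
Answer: $\frac{200}{65519} \approx 0.0030525$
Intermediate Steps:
$S{\left(z,x \right)} = - 5 x$ ($S{\left(z,x \right)} = x \left(-5\right) = - 5 x$)
$\frac{S{\left(284,-40 \right)}}{65519} = \frac{\left(-5\right) \left(-40\right)}{65519} = 200 \cdot \frac{1}{65519} = \frac{200}{65519}$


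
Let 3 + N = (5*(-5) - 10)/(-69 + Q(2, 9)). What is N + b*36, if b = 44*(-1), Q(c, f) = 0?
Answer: -109468/69 ≈ -1586.5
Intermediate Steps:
b = -44
N = -172/69 (N = -3 + (5*(-5) - 10)/(-69 + 0) = -3 + (-25 - 10)/(-69) = -3 - 35*(-1/69) = -3 + 35/69 = -172/69 ≈ -2.4928)
N + b*36 = -172/69 - 44*36 = -172/69 - 1584 = -109468/69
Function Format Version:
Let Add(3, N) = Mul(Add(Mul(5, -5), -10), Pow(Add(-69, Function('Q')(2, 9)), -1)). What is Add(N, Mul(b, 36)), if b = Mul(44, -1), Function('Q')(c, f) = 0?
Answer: Rational(-109468, 69) ≈ -1586.5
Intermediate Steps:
b = -44
N = Rational(-172, 69) (N = Add(-3, Mul(Add(Mul(5, -5), -10), Pow(Add(-69, 0), -1))) = Add(-3, Mul(Add(-25, -10), Pow(-69, -1))) = Add(-3, Mul(-35, Rational(-1, 69))) = Add(-3, Rational(35, 69)) = Rational(-172, 69) ≈ -2.4928)
Add(N, Mul(b, 36)) = Add(Rational(-172, 69), Mul(-44, 36)) = Add(Rational(-172, 69), -1584) = Rational(-109468, 69)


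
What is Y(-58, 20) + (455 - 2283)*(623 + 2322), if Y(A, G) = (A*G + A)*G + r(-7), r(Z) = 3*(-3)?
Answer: -5407829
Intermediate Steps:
r(Z) = -9
Y(A, G) = -9 + G*(A + A*G) (Y(A, G) = (A*G + A)*G - 9 = (A + A*G)*G - 9 = G*(A + A*G) - 9 = -9 + G*(A + A*G))
Y(-58, 20) + (455 - 2283)*(623 + 2322) = (-9 - 58*20 - 58*20**2) + (455 - 2283)*(623 + 2322) = (-9 - 1160 - 58*400) - 1828*2945 = (-9 - 1160 - 23200) - 5383460 = -24369 - 5383460 = -5407829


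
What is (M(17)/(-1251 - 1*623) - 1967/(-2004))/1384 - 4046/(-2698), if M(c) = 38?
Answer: 5259813887383/3505785559968 ≈ 1.5003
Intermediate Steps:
(M(17)/(-1251 - 1*623) - 1967/(-2004))/1384 - 4046/(-2698) = (38/(-1251 - 1*623) - 1967/(-2004))/1384 - 4046/(-2698) = (38/(-1251 - 623) - 1967*(-1/2004))*(1/1384) - 4046*(-1/2698) = (38/(-1874) + 1967/2004)*(1/1384) + 2023/1349 = (38*(-1/1874) + 1967/2004)*(1/1384) + 2023/1349 = (-19/937 + 1967/2004)*(1/1384) + 2023/1349 = (1805003/1877748)*(1/1384) + 2023/1349 = 1805003/2598803232 + 2023/1349 = 5259813887383/3505785559968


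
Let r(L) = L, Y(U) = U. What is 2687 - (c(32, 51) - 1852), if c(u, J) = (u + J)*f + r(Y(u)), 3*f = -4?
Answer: 13853/3 ≈ 4617.7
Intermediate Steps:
f = -4/3 (f = (⅓)*(-4) = -4/3 ≈ -1.3333)
c(u, J) = -4*J/3 - u/3 (c(u, J) = (u + J)*(-4/3) + u = (J + u)*(-4/3) + u = (-4*J/3 - 4*u/3) + u = -4*J/3 - u/3)
2687 - (c(32, 51) - 1852) = 2687 - ((-4/3*51 - ⅓*32) - 1852) = 2687 - ((-68 - 32/3) - 1852) = 2687 - (-236/3 - 1852) = 2687 - 1*(-5792/3) = 2687 + 5792/3 = 13853/3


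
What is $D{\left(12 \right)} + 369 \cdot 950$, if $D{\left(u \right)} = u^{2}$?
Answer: $350694$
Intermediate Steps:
$D{\left(12 \right)} + 369 \cdot 950 = 12^{2} + 369 \cdot 950 = 144 + 350550 = 350694$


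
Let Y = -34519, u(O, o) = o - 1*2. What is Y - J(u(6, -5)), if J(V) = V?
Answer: -34512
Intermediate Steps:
u(O, o) = -2 + o (u(O, o) = o - 2 = -2 + o)
Y - J(u(6, -5)) = -34519 - (-2 - 5) = -34519 - 1*(-7) = -34519 + 7 = -34512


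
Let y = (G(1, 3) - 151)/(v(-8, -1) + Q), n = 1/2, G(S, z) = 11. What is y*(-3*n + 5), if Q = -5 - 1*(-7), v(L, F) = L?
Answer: 245/3 ≈ 81.667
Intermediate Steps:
n = ½ (n = 1*(½) = ½ ≈ 0.50000)
Q = 2 (Q = -5 + 7 = 2)
y = 70/3 (y = (11 - 151)/(-8 + 2) = -140/(-6) = -140*(-⅙) = 70/3 ≈ 23.333)
y*(-3*n + 5) = 70*(-3*½ + 5)/3 = 70*(-3/2 + 5)/3 = (70/3)*(7/2) = 245/3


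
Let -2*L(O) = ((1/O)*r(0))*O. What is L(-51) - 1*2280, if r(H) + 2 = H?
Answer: -2279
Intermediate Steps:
r(H) = -2 + H
L(O) = 1 (L(O) = -(1/O)*(-2 + 0)*O/2 = --2/O*O/2 = -(-2/O)*O/2 = -1/2*(-2) = 1)
L(-51) - 1*2280 = 1 - 1*2280 = 1 - 2280 = -2279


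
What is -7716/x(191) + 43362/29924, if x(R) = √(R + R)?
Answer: 21681/14962 - 3858*√382/191 ≈ -393.34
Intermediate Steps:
x(R) = √2*√R (x(R) = √(2*R) = √2*√R)
-7716/x(191) + 43362/29924 = -7716*√382/382 + 43362/29924 = -7716*√382/382 + 43362*(1/29924) = -3858*√382/191 + 21681/14962 = 21681/14962 - 3858*√382/191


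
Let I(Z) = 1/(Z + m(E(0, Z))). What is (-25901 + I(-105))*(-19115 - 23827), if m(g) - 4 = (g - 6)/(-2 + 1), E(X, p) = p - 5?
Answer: 5561189396/5 ≈ 1.1122e+9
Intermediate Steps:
E(X, p) = -5 + p
m(g) = 10 - g (m(g) = 4 + (g - 6)/(-2 + 1) = 4 + (-6 + g)/(-1) = 4 + (-6 + g)*(-1) = 4 + (6 - g) = 10 - g)
I(Z) = 1/15 (I(Z) = 1/(Z + (10 - (-5 + Z))) = 1/(Z + (10 + (5 - Z))) = 1/(Z + (15 - Z)) = 1/15)
(-25901 + I(-105))*(-19115 - 23827) = (-25901 + 1/15)*(-19115 - 23827) = -388514/15*(-42942) = 5561189396/5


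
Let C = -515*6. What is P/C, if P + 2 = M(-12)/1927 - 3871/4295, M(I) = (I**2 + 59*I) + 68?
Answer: 26142667/25574276850 ≈ 0.0010222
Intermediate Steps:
M(I) = 68 + I**2 + 59*I
C = -3090
P = -26142667/8276465 (P = -2 + ((68 + (-12)**2 + 59*(-12))/1927 - 3871/4295) = -2 + ((68 + 144 - 708)*(1/1927) - 3871*1/4295) = -2 + (-496*1/1927 - 3871/4295) = -2 + (-496/1927 - 3871/4295) = -2 - 9589737/8276465 = -26142667/8276465 ≈ -3.1587)
P/C = -26142667/8276465/(-3090) = -26142667/8276465*(-1/3090) = 26142667/25574276850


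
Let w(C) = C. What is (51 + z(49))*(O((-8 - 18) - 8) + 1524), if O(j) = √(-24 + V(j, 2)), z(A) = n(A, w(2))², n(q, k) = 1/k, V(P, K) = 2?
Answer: 78105 + 205*I*√22/4 ≈ 78105.0 + 240.38*I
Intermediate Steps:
z(A) = ¼ (z(A) = (1/2)² = (½)² = ¼)
O(j) = I*√22 (O(j) = √(-24 + 2) = √(-22) = I*√22)
(51 + z(49))*(O((-8 - 18) - 8) + 1524) = (51 + ¼)*(I*√22 + 1524) = 205*(1524 + I*√22)/4 = 78105 + 205*I*√22/4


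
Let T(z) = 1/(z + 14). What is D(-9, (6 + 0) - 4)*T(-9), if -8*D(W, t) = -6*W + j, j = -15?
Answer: -39/40 ≈ -0.97500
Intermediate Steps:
D(W, t) = 15/8 + 3*W/4 (D(W, t) = -(-6*W - 15)/8 = -(-15 - 6*W)/8 = 15/8 + 3*W/4)
T(z) = 1/(14 + z)
D(-9, (6 + 0) - 4)*T(-9) = (15/8 + (¾)*(-9))/(14 - 9) = (15/8 - 27/4)/5 = -39/8*⅕ = -39/40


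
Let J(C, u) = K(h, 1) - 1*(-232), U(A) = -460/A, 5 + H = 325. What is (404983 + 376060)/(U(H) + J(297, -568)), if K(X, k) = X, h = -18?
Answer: 12496688/3401 ≈ 3674.4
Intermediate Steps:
H = 320 (H = -5 + 325 = 320)
J(C, u) = 214 (J(C, u) = -18 - 1*(-232) = -18 + 232 = 214)
(404983 + 376060)/(U(H) + J(297, -568)) = (404983 + 376060)/(-460/320 + 214) = 781043/(-460*1/320 + 214) = 781043/(-23/16 + 214) = 781043/(3401/16) = 781043*(16/3401) = 12496688/3401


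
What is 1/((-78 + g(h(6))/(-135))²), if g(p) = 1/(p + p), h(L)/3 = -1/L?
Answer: 18225/110859841 ≈ 0.00016440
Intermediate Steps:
h(L) = -3/L (h(L) = 3*(-1/L) = -3/L)
g(p) = 1/(2*p)
1/((-78 + g(h(6))/(-135))²) = 1/((-78 + (1/(2*((-3/6))))/(-135))²) = 1/((-78 + (1/(2*((-3*⅙))))*(-1/135))²) = 1/((-78 + (1/(2*(-½)))*(-1/135))²) = 1/((-78 + ((½)*(-2))*(-1/135))²) = 1/((-78 - 1*(-1/135))²) = 1/((-78 + 1/135)²) = 1/((-10529/135)²) = 1/(110859841/18225) = 18225/110859841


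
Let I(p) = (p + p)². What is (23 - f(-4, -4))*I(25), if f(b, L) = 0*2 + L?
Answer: 67500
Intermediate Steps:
I(p) = 4*p² (I(p) = (2*p)² = 4*p²)
f(b, L) = L (f(b, L) = 0 + L = L)
(23 - f(-4, -4))*I(25) = (23 - 1*(-4))*(4*25²) = (23 + 4)*(4*625) = 27*2500 = 67500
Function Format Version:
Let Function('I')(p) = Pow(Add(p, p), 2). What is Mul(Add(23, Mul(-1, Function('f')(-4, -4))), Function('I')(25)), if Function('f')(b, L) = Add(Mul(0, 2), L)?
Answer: 67500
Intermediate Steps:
Function('I')(p) = Mul(4, Pow(p, 2)) (Function('I')(p) = Pow(Mul(2, p), 2) = Mul(4, Pow(p, 2)))
Function('f')(b, L) = L (Function('f')(b, L) = Add(0, L) = L)
Mul(Add(23, Mul(-1, Function('f')(-4, -4))), Function('I')(25)) = Mul(Add(23, Mul(-1, -4)), Mul(4, Pow(25, 2))) = Mul(Add(23, 4), Mul(4, 625)) = Mul(27, 2500) = 67500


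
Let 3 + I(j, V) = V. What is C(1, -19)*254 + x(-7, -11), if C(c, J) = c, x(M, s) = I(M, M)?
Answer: 244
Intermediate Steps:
I(j, V) = -3 + V
x(M, s) = -3 + M
C(1, -19)*254 + x(-7, -11) = 1*254 + (-3 - 7) = 254 - 10 = 244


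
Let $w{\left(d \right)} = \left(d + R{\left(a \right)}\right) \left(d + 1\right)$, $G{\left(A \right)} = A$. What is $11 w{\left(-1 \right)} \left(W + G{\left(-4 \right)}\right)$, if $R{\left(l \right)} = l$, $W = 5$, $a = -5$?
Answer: $0$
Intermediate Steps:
$w{\left(d \right)} = \left(1 + d\right) \left(-5 + d\right)$ ($w{\left(d \right)} = \left(d - 5\right) \left(d + 1\right) = \left(-5 + d\right) \left(1 + d\right) = \left(1 + d\right) \left(-5 + d\right)$)
$11 w{\left(-1 \right)} \left(W + G{\left(-4 \right)}\right) = 11 \left(-5 + \left(-1\right)^{2} - -4\right) \left(5 - 4\right) = 11 \left(-5 + 1 + 4\right) 1 = 11 \cdot 0 \cdot 1 = 0 \cdot 1 = 0$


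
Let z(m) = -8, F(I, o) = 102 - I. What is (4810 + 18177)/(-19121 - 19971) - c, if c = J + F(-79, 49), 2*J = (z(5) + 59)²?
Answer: -57937785/39092 ≈ -1482.1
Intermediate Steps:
J = 2601/2 (J = (-8 + 59)²/2 = (½)*51² = (½)*2601 = 2601/2 ≈ 1300.5)
c = 2963/2 (c = 2601/2 + (102 - 1*(-79)) = 2601/2 + (102 + 79) = 2601/2 + 181 = 2963/2 ≈ 1481.5)
(4810 + 18177)/(-19121 - 19971) - c = (4810 + 18177)/(-19121 - 19971) - 1*2963/2 = 22987/(-39092) - 2963/2 = 22987*(-1/39092) - 2963/2 = -22987/39092 - 2963/2 = -57937785/39092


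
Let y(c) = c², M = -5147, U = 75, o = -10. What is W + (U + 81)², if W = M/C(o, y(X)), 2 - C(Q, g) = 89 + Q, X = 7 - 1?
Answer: 1879019/77 ≈ 24403.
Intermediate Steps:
X = 6
C(Q, g) = -87 - Q (C(Q, g) = 2 - (89 + Q) = 2 + (-89 - Q) = -87 - Q)
W = 5147/77 (W = -5147/(-87 - 1*(-10)) = -5147/(-87 + 10) = -5147/(-77) = -5147*(-1/77) = 5147/77 ≈ 66.844)
W + (U + 81)² = 5147/77 + (75 + 81)² = 5147/77 + 156² = 5147/77 + 24336 = 1879019/77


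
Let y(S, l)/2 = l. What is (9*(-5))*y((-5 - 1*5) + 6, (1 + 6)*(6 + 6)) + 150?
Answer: -7410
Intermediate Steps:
y(S, l) = 2*l
(9*(-5))*y((-5 - 1*5) + 6, (1 + 6)*(6 + 6)) + 150 = (9*(-5))*(2*((1 + 6)*(6 + 6))) + 150 = -90*7*12 + 150 = -90*84 + 150 = -45*168 + 150 = -7560 + 150 = -7410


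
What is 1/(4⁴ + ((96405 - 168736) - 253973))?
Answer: -1/326048 ≈ -3.0670e-6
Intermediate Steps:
1/(4⁴ + ((96405 - 168736) - 253973)) = 1/(256 + (-72331 - 253973)) = 1/(256 - 326304) = 1/(-326048) = -1/326048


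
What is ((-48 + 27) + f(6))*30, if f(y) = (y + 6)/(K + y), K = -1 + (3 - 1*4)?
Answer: -540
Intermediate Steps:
K = -2 (K = -1 + (3 - 4) = -1 - 1 = -2)
f(y) = (6 + y)/(-2 + y) (f(y) = (y + 6)/(-2 + y) = (6 + y)/(-2 + y))
((-48 + 27) + f(6))*30 = ((-48 + 27) + (6 + 6)/(-2 + 6))*30 = (-21 + 12/4)*30 = (-21 + (¼)*12)*30 = (-21 + 3)*30 = -18*30 = -540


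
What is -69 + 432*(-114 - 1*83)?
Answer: -85173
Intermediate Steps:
-69 + 432*(-114 - 1*83) = -69 + 432*(-114 - 83) = -69 + 432*(-197) = -69 - 85104 = -85173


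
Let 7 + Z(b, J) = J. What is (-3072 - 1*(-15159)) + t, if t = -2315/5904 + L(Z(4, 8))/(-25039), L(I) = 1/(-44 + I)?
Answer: 76830952582345/6356701008 ≈ 12087.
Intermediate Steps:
Z(b, J) = -7 + J
t = -2492501351/6356701008 (t = -2315/5904 + 1/((-44 + (-7 + 8))*(-25039)) = -2315*1/5904 - 1/25039/(-44 + 1) = -2315/5904 - 1/25039/(-43) = -2315/5904 - 1/43*(-1/25039) = -2315/5904 + 1/1076677 = -2492501351/6356701008 ≈ -0.39211)
(-3072 - 1*(-15159)) + t = (-3072 - 1*(-15159)) - 2492501351/6356701008 = (-3072 + 15159) - 2492501351/6356701008 = 12087 - 2492501351/6356701008 = 76830952582345/6356701008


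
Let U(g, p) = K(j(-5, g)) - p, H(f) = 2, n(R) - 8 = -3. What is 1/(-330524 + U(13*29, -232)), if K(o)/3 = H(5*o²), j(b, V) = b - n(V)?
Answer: -1/330286 ≈ -3.0277e-6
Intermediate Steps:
n(R) = 5 (n(R) = 8 - 3 = 5)
j(b, V) = -5 + b (j(b, V) = b - 1*5 = b - 5 = -5 + b)
K(o) = 6 (K(o) = 3*2 = 6)
U(g, p) = 6 - p
1/(-330524 + U(13*29, -232)) = 1/(-330524 + (6 - 1*(-232))) = 1/(-330524 + (6 + 232)) = 1/(-330524 + 238) = 1/(-330286) = -1/330286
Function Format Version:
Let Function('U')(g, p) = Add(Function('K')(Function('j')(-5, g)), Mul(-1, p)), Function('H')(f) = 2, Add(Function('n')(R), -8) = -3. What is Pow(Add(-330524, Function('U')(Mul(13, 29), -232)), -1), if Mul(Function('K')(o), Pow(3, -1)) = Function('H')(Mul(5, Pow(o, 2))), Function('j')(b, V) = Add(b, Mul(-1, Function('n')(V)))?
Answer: Rational(-1, 330286) ≈ -3.0277e-6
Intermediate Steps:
Function('n')(R) = 5 (Function('n')(R) = Add(8, -3) = 5)
Function('j')(b, V) = Add(-5, b) (Function('j')(b, V) = Add(b, Mul(-1, 5)) = Add(b, -5) = Add(-5, b))
Function('K')(o) = 6 (Function('K')(o) = Mul(3, 2) = 6)
Function('U')(g, p) = Add(6, Mul(-1, p))
Pow(Add(-330524, Function('U')(Mul(13, 29), -232)), -1) = Pow(Add(-330524, Add(6, Mul(-1, -232))), -1) = Pow(Add(-330524, Add(6, 232)), -1) = Pow(Add(-330524, 238), -1) = Pow(-330286, -1) = Rational(-1, 330286)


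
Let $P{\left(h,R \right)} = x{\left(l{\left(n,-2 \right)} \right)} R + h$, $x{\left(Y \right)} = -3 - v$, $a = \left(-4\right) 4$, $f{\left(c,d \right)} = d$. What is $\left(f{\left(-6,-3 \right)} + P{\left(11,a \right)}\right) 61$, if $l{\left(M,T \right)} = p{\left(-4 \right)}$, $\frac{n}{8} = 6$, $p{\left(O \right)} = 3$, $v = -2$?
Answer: $1464$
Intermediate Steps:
$n = 48$ ($n = 8 \cdot 6 = 48$)
$l{\left(M,T \right)} = 3$
$a = -16$
$x{\left(Y \right)} = -1$ ($x{\left(Y \right)} = -3 - -2 = -3 + 2 = -1$)
$P{\left(h,R \right)} = h - R$ ($P{\left(h,R \right)} = - R + h = h - R$)
$\left(f{\left(-6,-3 \right)} + P{\left(11,a \right)}\right) 61 = \left(-3 + \left(11 - -16\right)\right) 61 = \left(-3 + \left(11 + 16\right)\right) 61 = \left(-3 + 27\right) 61 = 24 \cdot 61 = 1464$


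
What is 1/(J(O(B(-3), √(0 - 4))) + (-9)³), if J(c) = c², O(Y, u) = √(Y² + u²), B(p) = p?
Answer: -1/724 ≈ -0.0013812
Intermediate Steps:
1/(J(O(B(-3), √(0 - 4))) + (-9)³) = 1/((√((-3)² + (√(0 - 4))²))² + (-9)³) = 1/((√(9 + (√(-4))²))² - 729) = 1/((√(9 + (2*I)²))² - 729) = 1/((√(9 - 4))² - 729) = 1/((√5)² - 729) = 1/(5 - 729) = 1/(-724) = -1/724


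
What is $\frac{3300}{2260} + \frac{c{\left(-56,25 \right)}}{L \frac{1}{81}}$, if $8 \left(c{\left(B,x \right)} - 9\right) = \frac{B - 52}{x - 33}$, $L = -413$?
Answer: $- \frac{474843}{746704} \approx -0.63592$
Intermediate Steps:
$c{\left(B,x \right)} = 9 + \frac{-52 + B}{8 \left(-33 + x\right)}$ ($c{\left(B,x \right)} = 9 + \frac{\left(B - 52\right) \frac{1}{x - 33}}{8} = 9 + \frac{\left(-52 + B\right) \frac{1}{-33 + x}}{8} = 9 + \frac{\frac{1}{-33 + x} \left(-52 + B\right)}{8} = 9 + \frac{-52 + B}{8 \left(-33 + x\right)}$)
$\frac{3300}{2260} + \frac{c{\left(-56,25 \right)}}{L \frac{1}{81}} = \frac{3300}{2260} + \frac{\frac{1}{8} \frac{1}{-33 + 25} \left(-2428 - 56 + 72 \cdot 25\right)}{\left(-413\right) \frac{1}{81}} = 3300 \cdot \frac{1}{2260} + \frac{\frac{1}{8} \frac{1}{-8} \left(-2428 - 56 + 1800\right)}{\left(-413\right) \frac{1}{81}} = \frac{165}{113} + \frac{\frac{1}{8} \left(- \frac{1}{8}\right) \left(-684\right)}{- \frac{413}{81}} = \frac{165}{113} + \frac{171}{16} \left(- \frac{81}{413}\right) = \frac{165}{113} - \frac{13851}{6608} = - \frac{474843}{746704}$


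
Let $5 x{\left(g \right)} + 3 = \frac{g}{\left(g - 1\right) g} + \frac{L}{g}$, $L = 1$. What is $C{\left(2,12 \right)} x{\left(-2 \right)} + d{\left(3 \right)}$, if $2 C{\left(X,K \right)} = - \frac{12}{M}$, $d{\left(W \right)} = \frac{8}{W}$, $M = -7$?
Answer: $\frac{211}{105} \approx 2.0095$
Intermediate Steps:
$C{\left(X,K \right)} = \frac{6}{7}$ ($C{\left(X,K \right)} = \frac{\left(-12\right) \frac{1}{-7}}{2} = \frac{\left(-12\right) \left(- \frac{1}{7}\right)}{2} = \frac{1}{2} \cdot \frac{12}{7} = \frac{6}{7}$)
$x{\left(g \right)} = - \frac{3}{5} + \frac{1}{5 g} + \frac{1}{5 \left(-1 + g\right)}$ ($x{\left(g \right)} = - \frac{3}{5} + \frac{\frac{g}{\left(g - 1\right) g} + 1 \frac{1}{g}}{5} = - \frac{3}{5} + \frac{\frac{g}{\left(-1 + g\right) g} + \frac{1}{g}}{5} = - \frac{3}{5} + \frac{\frac{g}{g \left(-1 + g\right)} + \frac{1}{g}}{5} = - \frac{3}{5} + \frac{g \frac{1}{g \left(-1 + g\right)} + \frac{1}{g}}{5} = - \frac{3}{5} + \frac{\frac{1}{-1 + g} + \frac{1}{g}}{5} = - \frac{3}{5} + \frac{\frac{1}{g} + \frac{1}{-1 + g}}{5} = - \frac{3}{5} + \left(\frac{1}{5 g} + \frac{1}{5 \left(-1 + g\right)}\right) = - \frac{3}{5} + \frac{1}{5 g} + \frac{1}{5 \left(-1 + g\right)}$)
$C{\left(2,12 \right)} x{\left(-2 \right)} + d{\left(3 \right)} = \frac{6 \frac{-1 - 3 \left(-2\right)^{2} + 5 \left(-2\right)}{5 \left(-2\right) \left(-1 - 2\right)}}{7} + \frac{8}{3} = \frac{6 \cdot \frac{1}{5} \left(- \frac{1}{2}\right) \frac{1}{-3} \left(-1 - 12 - 10\right)}{7} + 8 \cdot \frac{1}{3} = \frac{6 \cdot \frac{1}{5} \left(- \frac{1}{2}\right) \left(- \frac{1}{3}\right) \left(-1 - 12 - 10\right)}{7} + \frac{8}{3} = \frac{6 \cdot \frac{1}{5} \left(- \frac{1}{2}\right) \left(- \frac{1}{3}\right) \left(-23\right)}{7} + \frac{8}{3} = \frac{6}{7} \left(- \frac{23}{30}\right) + \frac{8}{3} = - \frac{23}{35} + \frac{8}{3} = \frac{211}{105}$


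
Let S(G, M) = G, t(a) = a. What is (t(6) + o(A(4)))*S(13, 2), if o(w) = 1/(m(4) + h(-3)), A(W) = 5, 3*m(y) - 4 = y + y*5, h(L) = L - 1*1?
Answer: 1287/16 ≈ 80.438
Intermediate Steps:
h(L) = -1 + L (h(L) = L - 1 = -1 + L)
m(y) = 4/3 + 2*y (m(y) = 4/3 + (y + y*5)/3 = 4/3 + (y + 5*y)/3 = 4/3 + (6*y)/3 = 4/3 + 2*y)
o(w) = 3/16 (o(w) = 1/((4/3 + 2*4) + (-1 - 3)) = 1/((4/3 + 8) - 4) = 1/(28/3 - 4) = 1/(16/3) = 3/16)
(t(6) + o(A(4)))*S(13, 2) = (6 + 3/16)*13 = (99/16)*13 = 1287/16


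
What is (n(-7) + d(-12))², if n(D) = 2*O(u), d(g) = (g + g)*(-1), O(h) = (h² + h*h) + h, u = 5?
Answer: 17956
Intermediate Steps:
O(h) = h + 2*h² (O(h) = (h² + h²) + h = 2*h² + h = h + 2*h²)
d(g) = -2*g (d(g) = (2*g)*(-1) = -2*g)
n(D) = 110 (n(D) = 2*(5*(1 + 2*5)) = 2*(5*(1 + 10)) = 2*(5*11) = 2*55 = 110)
(n(-7) + d(-12))² = (110 - 2*(-12))² = (110 + 24)² = 134² = 17956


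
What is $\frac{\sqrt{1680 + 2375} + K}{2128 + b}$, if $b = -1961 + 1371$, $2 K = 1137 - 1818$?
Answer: $- \frac{681}{3076} + \frac{\sqrt{4055}}{1538} \approx -0.17999$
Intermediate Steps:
$K = - \frac{681}{2}$ ($K = \frac{1137 - 1818}{2} = \frac{1}{2} \left(-681\right) = - \frac{681}{2} \approx -340.5$)
$b = -590$
$\frac{\sqrt{1680 + 2375} + K}{2128 + b} = \frac{\sqrt{1680 + 2375} - \frac{681}{2}}{2128 - 590} = \frac{\sqrt{4055} - \frac{681}{2}}{1538} = \left(- \frac{681}{2} + \sqrt{4055}\right) \frac{1}{1538} = - \frac{681}{3076} + \frac{\sqrt{4055}}{1538}$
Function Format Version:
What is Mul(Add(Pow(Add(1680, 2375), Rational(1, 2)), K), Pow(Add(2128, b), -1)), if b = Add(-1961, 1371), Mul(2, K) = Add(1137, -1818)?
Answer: Add(Rational(-681, 3076), Mul(Rational(1, 1538), Pow(4055, Rational(1, 2)))) ≈ -0.17999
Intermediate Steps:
K = Rational(-681, 2) (K = Mul(Rational(1, 2), Add(1137, -1818)) = Mul(Rational(1, 2), -681) = Rational(-681, 2) ≈ -340.50)
b = -590
Mul(Add(Pow(Add(1680, 2375), Rational(1, 2)), K), Pow(Add(2128, b), -1)) = Mul(Add(Pow(Add(1680, 2375), Rational(1, 2)), Rational(-681, 2)), Pow(Add(2128, -590), -1)) = Mul(Add(Pow(4055, Rational(1, 2)), Rational(-681, 2)), Pow(1538, -1)) = Mul(Add(Rational(-681, 2), Pow(4055, Rational(1, 2))), Rational(1, 1538)) = Add(Rational(-681, 3076), Mul(Rational(1, 1538), Pow(4055, Rational(1, 2))))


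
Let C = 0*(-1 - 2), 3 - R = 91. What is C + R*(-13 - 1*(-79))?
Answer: -5808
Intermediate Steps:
R = -88 (R = 3 - 1*91 = 3 - 91 = -88)
C = 0 (C = 0*(-3) = 0)
C + R*(-13 - 1*(-79)) = 0 - 88*(-13 - 1*(-79)) = 0 - 88*(-13 + 79) = 0 - 88*66 = 0 - 5808 = -5808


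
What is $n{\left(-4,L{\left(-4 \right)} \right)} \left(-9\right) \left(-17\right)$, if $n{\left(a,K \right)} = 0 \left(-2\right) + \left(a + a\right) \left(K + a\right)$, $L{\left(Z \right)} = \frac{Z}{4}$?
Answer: $6120$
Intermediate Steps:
$L{\left(Z \right)} = \frac{Z}{4}$ ($L{\left(Z \right)} = Z \frac{1}{4} = \frac{Z}{4}$)
$n{\left(a,K \right)} = 2 a \left(K + a\right)$ ($n{\left(a,K \right)} = 0 + 2 a \left(K + a\right) = 2 a \left(K + a\right)$)
$n{\left(-4,L{\left(-4 \right)} \right)} \left(-9\right) \left(-17\right) = 2 \left(-4\right) \left(\frac{1}{4} \left(-4\right) - 4\right) \left(-9\right) \left(-17\right) = 2 \left(-4\right) \left(-1 - 4\right) \left(-9\right) \left(-17\right) = 2 \left(-4\right) \left(-5\right) \left(-9\right) \left(-17\right) = 40 \left(-9\right) \left(-17\right) = \left(-360\right) \left(-17\right) = 6120$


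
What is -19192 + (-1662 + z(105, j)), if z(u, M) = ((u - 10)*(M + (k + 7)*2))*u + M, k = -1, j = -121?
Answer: -1108250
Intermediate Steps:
z(u, M) = M + u*(-10 + u)*(12 + M) (z(u, M) = ((u - 10)*(M + (-1 + 7)*2))*u + M = ((-10 + u)*(M + 6*2))*u + M = ((-10 + u)*(M + 12))*u + M = ((-10 + u)*(12 + M))*u + M = u*(-10 + u)*(12 + M) + M = M + u*(-10 + u)*(12 + M))
-19192 + (-1662 + z(105, j)) = -19192 + (-1662 + (-121 - 120*105 + 12*105² - 121*105² - 10*(-121)*105)) = -19192 + (-1662 + (-121 - 12600 + 12*11025 - 121*11025 + 127050)) = -19192 + (-1662 + (-121 - 12600 + 132300 - 1334025 + 127050)) = -19192 + (-1662 - 1087396) = -19192 - 1089058 = -1108250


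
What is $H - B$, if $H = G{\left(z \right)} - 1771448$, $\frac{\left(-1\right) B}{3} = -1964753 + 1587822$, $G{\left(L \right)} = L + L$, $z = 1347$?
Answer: $-2899547$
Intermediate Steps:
$G{\left(L \right)} = 2 L$
$B = 1130793$ ($B = - 3 \left(-1964753 + 1587822\right) = \left(-3\right) \left(-376931\right) = 1130793$)
$H = -1768754$ ($H = 2 \cdot 1347 - 1771448 = 2694 - 1771448 = -1768754$)
$H - B = -1768754 - 1130793 = -2899547$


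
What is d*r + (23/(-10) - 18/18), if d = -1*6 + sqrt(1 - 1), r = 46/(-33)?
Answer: 557/110 ≈ 5.0636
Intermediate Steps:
r = -46/33 (r = 46*(-1/33) = -46/33 ≈ -1.3939)
d = -6 (d = -6 + sqrt(0) = -6 + 0 = -6)
d*r + (23/(-10) - 18/18) = -6*(-46/33) + (23/(-10) - 18/18) = 92/11 + (23*(-1/10) - 18*1/18) = 92/11 + (-23/10 - 1) = 92/11 - 33/10 = 557/110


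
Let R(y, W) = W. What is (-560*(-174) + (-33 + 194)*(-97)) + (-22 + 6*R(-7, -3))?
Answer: 81783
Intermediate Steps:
(-560*(-174) + (-33 + 194)*(-97)) + (-22 + 6*R(-7, -3)) = (-560*(-174) + (-33 + 194)*(-97)) + (-22 + 6*(-3)) = (97440 + 161*(-97)) + (-22 - 18) = (97440 - 15617) - 40 = 81823 - 40 = 81783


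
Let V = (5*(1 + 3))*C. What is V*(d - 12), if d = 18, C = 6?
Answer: 720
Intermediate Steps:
V = 120 (V = (5*(1 + 3))*6 = (5*4)*6 = 20*6 = 120)
V*(d - 12) = 120*(18 - 12) = 120*6 = 720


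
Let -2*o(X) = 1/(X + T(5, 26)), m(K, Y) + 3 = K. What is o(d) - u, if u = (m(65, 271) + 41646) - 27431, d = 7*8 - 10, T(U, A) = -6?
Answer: -1142161/80 ≈ -14277.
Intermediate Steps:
m(K, Y) = -3 + K
d = 46 (d = 56 - 10 = 46)
o(X) = -1/(2*(-6 + X)) (o(X) = -1/(2*(X - 6)) = -1/(2*(-6 + X)))
u = 14277 (u = ((-3 + 65) + 41646) - 27431 = (62 + 41646) - 27431 = 41708 - 27431 = 14277)
o(d) - u = -1/(-12 + 2*46) - 1*14277 = -1/(-12 + 92) - 14277 = -1/80 - 14277 = -1142161/80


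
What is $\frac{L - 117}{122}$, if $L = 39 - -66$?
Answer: $- \frac{6}{61} \approx -0.098361$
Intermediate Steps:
$L = 105$ ($L = 39 + 66 = 105$)
$\frac{L - 117}{122} = \frac{105 - 117}{122} = \left(-12\right) \frac{1}{122} = - \frac{6}{61}$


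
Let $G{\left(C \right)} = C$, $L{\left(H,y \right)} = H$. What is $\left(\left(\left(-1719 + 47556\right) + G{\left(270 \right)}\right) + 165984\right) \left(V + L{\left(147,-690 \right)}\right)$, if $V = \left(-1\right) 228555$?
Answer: $-48443281128$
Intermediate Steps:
$V = -228555$
$\left(\left(\left(-1719 + 47556\right) + G{\left(270 \right)}\right) + 165984\right) \left(V + L{\left(147,-690 \right)}\right) = \left(\left(\left(-1719 + 47556\right) + 270\right) + 165984\right) \left(-228555 + 147\right) = \left(\left(45837 + 270\right) + 165984\right) \left(-228408\right) = \left(46107 + 165984\right) \left(-228408\right) = 212091 \left(-228408\right) = -48443281128$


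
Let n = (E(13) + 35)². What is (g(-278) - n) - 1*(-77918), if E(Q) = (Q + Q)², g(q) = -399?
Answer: -428002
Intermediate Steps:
E(Q) = 4*Q² (E(Q) = (2*Q)² = 4*Q²)
n = 505521 (n = (4*13² + 35)² = (4*169 + 35)² = (676 + 35)² = 711² = 505521)
(g(-278) - n) - 1*(-77918) = (-399 - 1*505521) - 1*(-77918) = (-399 - 505521) + 77918 = -505920 + 77918 = -428002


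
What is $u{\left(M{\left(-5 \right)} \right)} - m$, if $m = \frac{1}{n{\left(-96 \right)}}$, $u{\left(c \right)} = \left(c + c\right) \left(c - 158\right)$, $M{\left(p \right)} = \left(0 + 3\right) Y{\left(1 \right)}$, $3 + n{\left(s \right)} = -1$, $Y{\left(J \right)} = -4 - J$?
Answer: $\frac{20761}{4} \approx 5190.3$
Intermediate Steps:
$n{\left(s \right)} = -4$ ($n{\left(s \right)} = -3 - 1 = -4$)
$M{\left(p \right)} = -15$ ($M{\left(p \right)} = \left(0 + 3\right) \left(-4 - 1\right) = 3 \left(-4 - 1\right) = 3 \left(-5\right) = -15$)
$u{\left(c \right)} = 2 c \left(-158 + c\right)$
$m = - \frac{1}{4}$ ($m = \frac{1}{-4} = - \frac{1}{4} \approx -0.25$)
$u{\left(M{\left(-5 \right)} \right)} - m = 2 \left(-15\right) \left(-158 - 15\right) - - \frac{1}{4} = 2 \left(-15\right) \left(-173\right) + \frac{1}{4} = 5190 + \frac{1}{4} = \frac{20761}{4}$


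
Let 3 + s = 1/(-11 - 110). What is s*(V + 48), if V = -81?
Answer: 1092/11 ≈ 99.273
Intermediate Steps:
s = -364/121 (s = -3 + 1/(-11 - 110) = -3 + 1/(-121) = -3 - 1/121 = -364/121 ≈ -3.0083)
s*(V + 48) = -364*(-81 + 48)/121 = -364/121*(-33) = 1092/11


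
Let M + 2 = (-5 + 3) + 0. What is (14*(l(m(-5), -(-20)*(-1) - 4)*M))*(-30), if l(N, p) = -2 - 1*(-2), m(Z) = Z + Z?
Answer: 0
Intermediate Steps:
M = -4 (M = -2 + ((-5 + 3) + 0) = -2 + (-2 + 0) = -2 - 2 = -4)
m(Z) = 2*Z
l(N, p) = 0 (l(N, p) = -2 + 2 = 0)
(14*(l(m(-5), -(-20)*(-1) - 4)*M))*(-30) = (14*(0*(-4)))*(-30) = (14*0)*(-30) = 0*(-30) = 0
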